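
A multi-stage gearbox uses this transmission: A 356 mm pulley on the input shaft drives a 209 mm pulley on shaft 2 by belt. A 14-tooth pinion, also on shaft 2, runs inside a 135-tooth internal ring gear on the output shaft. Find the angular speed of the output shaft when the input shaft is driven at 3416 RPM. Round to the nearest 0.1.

Belt: ratio = 209/356 = 0.58708, so shaft 2 turns at 3416 / 0.58708 = 5818.6 RPM.
Internal gear: ratio = 135/14 = 9.6429, so the output shaft turns at 5818.6 / 9.6429 = 603.41 RPM.

603.4 RPM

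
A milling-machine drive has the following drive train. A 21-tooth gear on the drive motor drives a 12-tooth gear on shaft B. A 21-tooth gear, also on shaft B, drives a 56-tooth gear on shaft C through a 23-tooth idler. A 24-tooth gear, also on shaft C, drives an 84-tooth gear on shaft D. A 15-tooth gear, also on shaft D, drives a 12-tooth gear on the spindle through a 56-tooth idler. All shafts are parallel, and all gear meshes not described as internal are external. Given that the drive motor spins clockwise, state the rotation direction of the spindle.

clockwise

the drive motor → shaft B: external mesh, 1 reversal → CCW.
shaft B → shaft C: driver → idler → driven is 2 external meshes, 2 reversals → CCW.
shaft C → shaft D: external mesh, 1 reversal → CW.
shaft D → the spindle: driver → idler → driven is 2 external meshes, 2 reversals → CW.
6 reversals in total — an even number — so the spindle turns the same way as the drive motor.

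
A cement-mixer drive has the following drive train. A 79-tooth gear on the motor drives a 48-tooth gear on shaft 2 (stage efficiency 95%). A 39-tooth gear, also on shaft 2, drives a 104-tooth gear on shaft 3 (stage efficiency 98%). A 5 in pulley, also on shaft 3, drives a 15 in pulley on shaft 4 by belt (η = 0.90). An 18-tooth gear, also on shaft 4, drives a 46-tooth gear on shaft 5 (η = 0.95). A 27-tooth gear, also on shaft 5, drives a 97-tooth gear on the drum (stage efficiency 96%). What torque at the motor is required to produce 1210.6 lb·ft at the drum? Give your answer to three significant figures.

35.5 lb·ft

Overall ratio R = 0.60759 × 2.6667 × 3 × 2.5556 × 3.5926 = 44.627; overall efficiency η = 0.95 × 0.98 × 0.90 × 0.95 × 0.96 = 0.7642.
Input torque = output torque / (R × η) = 1210.6 / (44.627 × 0.7642) = 35.499 lb·ft.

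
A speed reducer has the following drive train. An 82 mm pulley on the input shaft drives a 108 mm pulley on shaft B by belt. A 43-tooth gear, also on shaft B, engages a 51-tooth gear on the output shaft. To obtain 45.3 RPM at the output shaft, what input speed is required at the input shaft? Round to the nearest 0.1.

70.8 RPM

Overall ratio R = 1.3171 × 1.186 = 1.5621.
Required input speed = output speed × R = 45.3 × 1.5621 = 70.764 RPM.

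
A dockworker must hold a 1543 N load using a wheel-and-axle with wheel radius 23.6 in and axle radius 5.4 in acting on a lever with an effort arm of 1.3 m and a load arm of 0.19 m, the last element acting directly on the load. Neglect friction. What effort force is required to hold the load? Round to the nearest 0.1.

Wheel-and-axle MA = R/r = 23.6/5.4 = 4.3704.
Lever MA = effort arm / load arm = 1.3/0.19 = 6.8421.
Combined ideal MA = 4.3704 × 6.8421 = 29.903.
Effort = load / MA = 1543 / 29.903 = 51.601 N.

51.6 N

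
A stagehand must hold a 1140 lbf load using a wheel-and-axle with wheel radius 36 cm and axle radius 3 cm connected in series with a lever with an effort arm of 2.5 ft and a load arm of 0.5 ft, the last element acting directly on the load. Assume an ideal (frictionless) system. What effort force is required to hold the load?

19 lbf

Wheel-and-axle MA = R/r = 36/3 = 12.
Lever MA = effort arm / load arm = 2.5/0.5 = 5.
Combined ideal MA = 12 × 5 = 60.
Effort = load / MA = 1140 / 60 = 19 lbf.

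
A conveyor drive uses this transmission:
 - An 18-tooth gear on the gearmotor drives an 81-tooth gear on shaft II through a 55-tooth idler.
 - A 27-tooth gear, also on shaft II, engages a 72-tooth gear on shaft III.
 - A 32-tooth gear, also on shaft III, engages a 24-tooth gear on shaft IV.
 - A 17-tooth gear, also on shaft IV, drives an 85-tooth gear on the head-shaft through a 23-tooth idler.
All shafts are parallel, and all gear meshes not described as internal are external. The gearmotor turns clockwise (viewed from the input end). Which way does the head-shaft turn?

clockwise

the gearmotor → shaft II: driver → idler → driven is 2 external meshes, 2 reversals → CW.
shaft II → shaft III: external mesh, 1 reversal → CCW.
shaft III → shaft IV: external mesh, 1 reversal → CW.
shaft IV → the head-shaft: driver → idler → driven is 2 external meshes, 2 reversals → CW.
6 reversals in total — an even number — so the head-shaft turns the same way as the gearmotor.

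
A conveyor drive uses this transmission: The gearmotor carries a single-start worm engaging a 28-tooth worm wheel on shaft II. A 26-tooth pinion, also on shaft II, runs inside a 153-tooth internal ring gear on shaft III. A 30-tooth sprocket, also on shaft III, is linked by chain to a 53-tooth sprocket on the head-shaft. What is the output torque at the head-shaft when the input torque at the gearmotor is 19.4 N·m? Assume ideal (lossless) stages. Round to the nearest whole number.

5647 N·m

worm 28/1 = 28 → τ = 19.4·28 = 543.2 N·m
internal gear 153/26 = 5.8846 → τ = 543.2·5.8846 = 3196.5 N·m
chain 53/30 = 1.7667 → τ = 3196.5·1.7667 = 5647.2 N·m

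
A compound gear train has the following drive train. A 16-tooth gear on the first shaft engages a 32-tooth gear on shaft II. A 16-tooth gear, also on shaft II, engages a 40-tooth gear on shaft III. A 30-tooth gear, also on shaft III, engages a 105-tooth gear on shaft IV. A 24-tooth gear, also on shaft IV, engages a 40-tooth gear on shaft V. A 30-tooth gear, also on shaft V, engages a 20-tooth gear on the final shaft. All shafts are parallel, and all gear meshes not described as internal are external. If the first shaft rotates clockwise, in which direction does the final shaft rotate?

counterclockwise

the first shaft → shaft II: external mesh, 1 reversal → CCW.
shaft II → shaft III: external mesh, 1 reversal → CW.
shaft III → shaft IV: external mesh, 1 reversal → CCW.
shaft IV → shaft V: external mesh, 1 reversal → CW.
shaft V → the final shaft: external mesh, 1 reversal → CCW.
5 reversals in total — an odd number — so the final shaft turns opposite to the first shaft.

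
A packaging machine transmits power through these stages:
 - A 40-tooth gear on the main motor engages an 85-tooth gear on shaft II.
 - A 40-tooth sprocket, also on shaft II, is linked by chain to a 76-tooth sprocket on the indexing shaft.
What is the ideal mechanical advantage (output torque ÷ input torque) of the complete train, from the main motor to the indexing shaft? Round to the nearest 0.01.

Each stage contributes driven/driver: gear mesh 85/40 = 2.125, chain 76/40 = 1.9.
Overall: 2.125 × 1.9 = 4.0375.

4.04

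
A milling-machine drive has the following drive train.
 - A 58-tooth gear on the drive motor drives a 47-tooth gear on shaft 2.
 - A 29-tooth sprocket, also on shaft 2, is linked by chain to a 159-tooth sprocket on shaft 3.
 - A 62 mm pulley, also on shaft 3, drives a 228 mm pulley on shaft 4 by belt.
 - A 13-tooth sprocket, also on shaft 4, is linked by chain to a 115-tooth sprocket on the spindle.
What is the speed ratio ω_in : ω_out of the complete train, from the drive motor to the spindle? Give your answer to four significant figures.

Each stage contributes driven/driver: gear mesh 47/58 = 0.81034, chain 159/29 = 5.4828, belt 228/62 = 3.6774, chain 115/13 = 8.8462.
Overall: 0.81034 × 5.4828 × 3.6774 × 8.8462 = 144.53.

144.5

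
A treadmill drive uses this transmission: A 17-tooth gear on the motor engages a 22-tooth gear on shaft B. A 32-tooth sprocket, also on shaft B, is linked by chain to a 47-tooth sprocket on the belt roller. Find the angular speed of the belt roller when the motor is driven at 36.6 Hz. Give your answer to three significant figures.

Gear mesh: ratio = 22/17 = 1.2941, so shaft B turns at 36.6 / 1.2941 = 28.282 Hz.
Chain: ratio = 47/32 = 1.4688, so the belt roller turns at 28.282 / 1.4688 = 19.256 Hz.

19.3 Hz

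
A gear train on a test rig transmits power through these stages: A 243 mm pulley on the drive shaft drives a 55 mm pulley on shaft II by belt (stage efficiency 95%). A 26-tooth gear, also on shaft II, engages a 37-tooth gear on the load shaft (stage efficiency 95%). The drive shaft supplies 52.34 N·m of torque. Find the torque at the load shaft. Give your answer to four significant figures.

Belt: ratio = 55/243 = 0.22634; torque at shaft II = 52.34 × 0.22634 × 0.95 = 11.254 N·m.
Gear mesh: ratio = 37/26 = 1.4231; torque at the load shaft = 11.254 × 1.4231 × 0.95 = 15.215 N·m.

15.21 N·m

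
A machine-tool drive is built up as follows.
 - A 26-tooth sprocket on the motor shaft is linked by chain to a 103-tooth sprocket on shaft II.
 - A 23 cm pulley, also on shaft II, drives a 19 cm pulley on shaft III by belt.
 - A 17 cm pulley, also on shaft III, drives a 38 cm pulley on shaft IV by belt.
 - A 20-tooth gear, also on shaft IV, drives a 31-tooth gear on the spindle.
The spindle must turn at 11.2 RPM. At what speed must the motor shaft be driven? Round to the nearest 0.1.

Overall ratio R = 3.9615 × 0.82609 × 2.2353 × 1.55 = 11.339.
Required input speed = output speed × R = 11.2 × 11.339 = 126.99 RPM.

127.0 RPM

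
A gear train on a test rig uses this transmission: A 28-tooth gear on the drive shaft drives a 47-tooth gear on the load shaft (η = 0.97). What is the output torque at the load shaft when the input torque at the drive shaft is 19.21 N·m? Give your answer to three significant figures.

gear mesh 47/28 = 1.6786 → τ = 19.21·1.6786·0.97 = 31.278 N·m

31.3 N·m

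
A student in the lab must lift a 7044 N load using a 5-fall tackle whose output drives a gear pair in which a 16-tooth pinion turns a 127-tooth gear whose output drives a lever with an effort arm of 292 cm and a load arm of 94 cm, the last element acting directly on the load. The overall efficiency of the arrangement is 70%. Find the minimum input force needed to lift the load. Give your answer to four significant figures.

Block-and-tackle MA = number of supporting rope parts = 5.
Gear pair MA = 127/16 = 7.9375.
Lever MA = effort arm / load arm = 292/94 = 3.1064.
Combined ideal MA = 5 × 7.9375 × 3.1064 = 123.28.
Actual MA = 123.28 × 0.70 = 86.299.
Effort = load / actual MA = 7044 / 86.299 = 81.623 N.

81.62 N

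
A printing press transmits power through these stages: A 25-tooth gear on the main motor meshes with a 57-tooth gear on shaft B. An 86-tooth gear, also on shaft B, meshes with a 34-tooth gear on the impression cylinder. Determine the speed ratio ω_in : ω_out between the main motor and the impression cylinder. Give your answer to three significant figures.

Each stage contributes driven/driver: gear mesh 57/25 = 2.28, gear mesh 34/86 = 0.39535.
Overall: 2.28 × 0.39535 = 0.9014.

0.901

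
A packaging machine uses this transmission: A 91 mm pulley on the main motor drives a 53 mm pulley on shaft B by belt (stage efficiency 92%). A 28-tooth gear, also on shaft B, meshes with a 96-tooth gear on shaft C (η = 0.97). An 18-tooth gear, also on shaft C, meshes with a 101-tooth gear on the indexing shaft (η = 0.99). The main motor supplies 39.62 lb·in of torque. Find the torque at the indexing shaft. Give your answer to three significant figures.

392 lb·in

Belt: ratio = 53/91 = 0.58242; torque at shaft B = 39.62 × 0.58242 × 0.92 = 21.229 lb·in.
Gear mesh: ratio = 96/28 = 3.4286; torque at shaft C = 21.229 × 3.4286 × 0.97 = 70.603 lb·in.
Gear mesh: ratio = 101/18 = 5.6111; torque at the indexing shaft = 70.603 × 5.6111 × 0.99 = 392.2 lb·in.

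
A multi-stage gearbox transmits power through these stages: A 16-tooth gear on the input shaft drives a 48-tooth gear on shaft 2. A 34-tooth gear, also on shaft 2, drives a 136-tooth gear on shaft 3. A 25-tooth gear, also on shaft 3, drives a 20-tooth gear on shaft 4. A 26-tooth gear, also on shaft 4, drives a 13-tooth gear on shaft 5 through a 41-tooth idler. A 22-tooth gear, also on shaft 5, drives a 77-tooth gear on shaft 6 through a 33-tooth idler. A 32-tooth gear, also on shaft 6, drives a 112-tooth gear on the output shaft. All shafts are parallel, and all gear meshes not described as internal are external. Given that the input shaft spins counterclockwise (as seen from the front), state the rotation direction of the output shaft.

the input shaft → shaft 2: external mesh, 1 reversal → CW.
shaft 2 → shaft 3: external mesh, 1 reversal → CCW.
shaft 3 → shaft 4: external mesh, 1 reversal → CW.
shaft 4 → shaft 5: driver → idler → driven is 2 external meshes, 2 reversals → CW.
shaft 5 → shaft 6: driver → idler → driven is 2 external meshes, 2 reversals → CW.
shaft 6 → the output shaft: external mesh, 1 reversal → CCW.
8 reversals in total — an even number — so the output shaft turns the same way as the input shaft.

counterclockwise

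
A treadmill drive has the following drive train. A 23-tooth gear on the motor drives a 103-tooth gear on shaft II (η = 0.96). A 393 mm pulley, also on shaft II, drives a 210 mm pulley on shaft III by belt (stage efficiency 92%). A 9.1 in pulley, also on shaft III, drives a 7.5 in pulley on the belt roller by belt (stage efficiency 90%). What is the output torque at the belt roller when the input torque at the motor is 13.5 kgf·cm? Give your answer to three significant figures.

21.2 kgf·cm

gear mesh 103/23 = 4.4783 → τ = 13.5·4.4783·0.96 = 58.038 kgf·cm
belt 210/393 = 0.53435 → τ = 58.038·0.53435·0.92 = 28.532 kgf·cm
belt 7.5/9.1 = 0.82418 → τ = 28.532·0.82418·0.90 = 21.164 kgf·cm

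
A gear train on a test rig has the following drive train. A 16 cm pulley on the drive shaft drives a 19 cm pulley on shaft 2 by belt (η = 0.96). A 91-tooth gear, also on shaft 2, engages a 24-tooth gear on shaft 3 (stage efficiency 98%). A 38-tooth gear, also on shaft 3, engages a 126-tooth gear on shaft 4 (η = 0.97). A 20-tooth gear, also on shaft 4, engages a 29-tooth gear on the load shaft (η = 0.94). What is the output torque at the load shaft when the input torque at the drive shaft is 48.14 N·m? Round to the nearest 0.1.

62.2 N·m

Belt: ratio = 19/16 = 1.1875; torque at shaft 2 = 48.14 × 1.1875 × 0.96 = 54.88 N·m.
Gear mesh: ratio = 24/91 = 0.26374; torque at shaft 3 = 54.88 × 0.26374 × 0.98 = 14.184 N·m.
Gear mesh: ratio = 126/38 = 3.3158; torque at shaft 4 = 14.184 × 3.3158 × 0.97 = 45.621 N·m.
Gear mesh: ratio = 29/20 = 1.45; torque at the load shaft = 45.621 × 1.45 × 0.94 = 62.182 N·m.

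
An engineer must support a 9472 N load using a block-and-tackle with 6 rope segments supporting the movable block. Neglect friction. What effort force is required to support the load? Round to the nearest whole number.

Block-and-tackle MA = number of supporting rope parts = 6.
Effort = load / MA = 9472 / 6 = 1578.7 N.

1579 N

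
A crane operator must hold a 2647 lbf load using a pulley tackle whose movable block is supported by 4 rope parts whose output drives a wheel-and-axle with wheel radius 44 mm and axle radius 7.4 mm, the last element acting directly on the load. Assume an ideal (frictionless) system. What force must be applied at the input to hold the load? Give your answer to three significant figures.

Block-and-tackle MA = number of supporting rope parts = 4.
Wheel-and-axle MA = R/r = 44/7.4 = 5.9459.
Combined ideal MA = 4 × 5.9459 = 23.784.
Effort = load / MA = 2647 / 23.784 = 111.29 lbf.

111 lbf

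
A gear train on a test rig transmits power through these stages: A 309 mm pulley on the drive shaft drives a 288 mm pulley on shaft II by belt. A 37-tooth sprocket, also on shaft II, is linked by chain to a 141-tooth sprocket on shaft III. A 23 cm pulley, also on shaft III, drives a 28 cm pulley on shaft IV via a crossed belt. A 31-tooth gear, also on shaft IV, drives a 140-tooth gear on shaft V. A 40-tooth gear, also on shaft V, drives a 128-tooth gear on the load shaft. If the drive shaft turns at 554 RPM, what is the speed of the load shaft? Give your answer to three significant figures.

belt 288/309 = 0.93204 → 554/0.93204 = 594.4 RPM
chain 141/37 = 3.8108 → 594.4/3.8108 = 155.98 RPM
belt 28/23 = 1.2174 → 155.98/1.2174 = 128.12 RPM
gear mesh 140/31 = 4.5161 → 128.12/4.5161 = 28.37 RPM
gear mesh 128/40 = 3.2 → 28.37/3.2 = 8.8657 RPM

8.87 RPM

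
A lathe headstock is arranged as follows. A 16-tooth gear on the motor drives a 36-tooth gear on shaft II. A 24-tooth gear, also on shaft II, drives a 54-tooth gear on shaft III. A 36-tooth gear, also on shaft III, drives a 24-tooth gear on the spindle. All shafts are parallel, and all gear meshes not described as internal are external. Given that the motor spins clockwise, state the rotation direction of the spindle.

counterclockwise

the motor → shaft II: external mesh, 1 reversal → CCW.
shaft II → shaft III: external mesh, 1 reversal → CW.
shaft III → the spindle: external mesh, 1 reversal → CCW.
3 reversals in total — an odd number — so the spindle turns opposite to the motor.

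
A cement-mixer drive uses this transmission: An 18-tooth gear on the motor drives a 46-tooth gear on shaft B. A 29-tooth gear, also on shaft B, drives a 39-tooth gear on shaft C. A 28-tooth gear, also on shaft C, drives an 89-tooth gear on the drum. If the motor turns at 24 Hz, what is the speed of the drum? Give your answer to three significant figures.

2.20 Hz

the motor → shaft B (gear mesh, 46/18): 24 ÷ 2.5556 = 9.3913 Hz
shaft B → shaft C (gear mesh, 39/29): 9.3913 ÷ 1.3448 = 6.9833 Hz
shaft C → the drum (gear mesh, 89/28): 6.9833 ÷ 3.1786 = 2.197 Hz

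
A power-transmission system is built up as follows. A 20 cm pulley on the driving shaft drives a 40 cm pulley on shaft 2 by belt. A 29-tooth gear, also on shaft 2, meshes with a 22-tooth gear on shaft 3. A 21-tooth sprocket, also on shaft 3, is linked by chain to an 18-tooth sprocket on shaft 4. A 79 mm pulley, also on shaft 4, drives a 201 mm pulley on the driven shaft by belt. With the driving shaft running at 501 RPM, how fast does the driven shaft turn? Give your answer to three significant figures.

belt 40/20 = 2 → 501/2 = 250.5 RPM
gear mesh 22/29 = 0.75862 → 250.5/0.75862 = 330.2 RPM
chain 18/21 = 0.85714 → 330.2/0.85714 = 385.24 RPM
belt 201/79 = 2.5443 → 385.24/2.5443 = 151.41 RPM

151 RPM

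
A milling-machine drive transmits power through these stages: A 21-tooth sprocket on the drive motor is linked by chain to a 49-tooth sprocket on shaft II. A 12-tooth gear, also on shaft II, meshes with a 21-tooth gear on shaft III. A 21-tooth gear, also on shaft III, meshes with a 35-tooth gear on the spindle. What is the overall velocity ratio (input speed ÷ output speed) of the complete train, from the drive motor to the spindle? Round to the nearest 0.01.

Each stage contributes driven/driver: chain 49/21 = 2.3333, gear mesh 21/12 = 1.75, gear mesh 35/21 = 1.6667.
Overall: 2.3333 × 1.75 × 1.6667 = 6.8056.

6.81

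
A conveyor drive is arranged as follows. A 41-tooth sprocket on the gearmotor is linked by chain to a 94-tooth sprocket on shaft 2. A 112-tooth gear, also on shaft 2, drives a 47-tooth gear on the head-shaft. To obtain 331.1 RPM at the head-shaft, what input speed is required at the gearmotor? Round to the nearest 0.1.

318.6 RPM

Overall ratio R = 2.2927 × 0.41964 = 0.96211.
Required input speed = output speed × R = 331.1 × 0.96211 = 318.55 RPM.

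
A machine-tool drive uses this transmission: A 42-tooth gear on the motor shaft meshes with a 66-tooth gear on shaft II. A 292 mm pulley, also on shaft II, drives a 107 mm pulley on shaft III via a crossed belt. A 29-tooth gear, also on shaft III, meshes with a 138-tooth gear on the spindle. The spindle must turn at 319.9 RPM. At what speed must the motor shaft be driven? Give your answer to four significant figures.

876.6 RPM

Overall ratio R = 1.5714 × 0.36644 × 4.7586 = 2.7402.
Required input speed = output speed × R = 319.9 × 2.7402 = 876.58 RPM.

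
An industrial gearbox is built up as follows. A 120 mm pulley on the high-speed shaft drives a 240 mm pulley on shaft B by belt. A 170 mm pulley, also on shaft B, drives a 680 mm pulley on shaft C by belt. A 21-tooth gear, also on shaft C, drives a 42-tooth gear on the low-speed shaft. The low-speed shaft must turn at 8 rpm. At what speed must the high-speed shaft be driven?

128 rpm

Overall ratio R = 2 × 4 × 2 = 16.
Required input speed = output speed × R = 8 × 16 = 128 rpm.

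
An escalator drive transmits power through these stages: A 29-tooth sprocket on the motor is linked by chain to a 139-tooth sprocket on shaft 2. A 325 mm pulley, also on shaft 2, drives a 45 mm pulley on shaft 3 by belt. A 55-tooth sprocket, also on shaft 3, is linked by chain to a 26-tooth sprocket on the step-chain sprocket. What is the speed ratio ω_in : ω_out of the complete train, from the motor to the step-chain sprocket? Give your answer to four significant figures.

0.3137

Each stage contributes driven/driver: chain 139/29 = 4.7931, belt 45/325 = 0.13846, chain 26/55 = 0.47273.
Overall: 4.7931 × 0.13846 × 0.47273 = 0.31373.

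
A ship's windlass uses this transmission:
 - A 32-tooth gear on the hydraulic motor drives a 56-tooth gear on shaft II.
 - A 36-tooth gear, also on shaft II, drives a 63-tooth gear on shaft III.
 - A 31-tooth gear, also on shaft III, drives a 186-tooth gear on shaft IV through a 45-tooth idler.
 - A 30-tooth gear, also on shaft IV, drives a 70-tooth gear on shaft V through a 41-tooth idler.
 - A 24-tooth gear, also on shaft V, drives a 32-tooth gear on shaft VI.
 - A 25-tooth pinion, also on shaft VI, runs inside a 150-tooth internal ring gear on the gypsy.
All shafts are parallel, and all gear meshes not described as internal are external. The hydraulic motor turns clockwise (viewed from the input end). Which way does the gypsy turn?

anticlockwise

the hydraulic motor → shaft II: external mesh, 1 reversal → CCW.
shaft II → shaft III: external mesh, 1 reversal → CW.
shaft III → shaft IV: driver → idler → driven is 2 external meshes, 2 reversals → CW.
shaft IV → shaft V: driver → idler → driven is 2 external meshes, 2 reversals → CW.
shaft V → shaft VI: external mesh, 1 reversal → CCW.
shaft VI → the gypsy: internal mesh, same direction → CCW.
7 reversals in total — an odd number — so the gypsy turns opposite to the hydraulic motor.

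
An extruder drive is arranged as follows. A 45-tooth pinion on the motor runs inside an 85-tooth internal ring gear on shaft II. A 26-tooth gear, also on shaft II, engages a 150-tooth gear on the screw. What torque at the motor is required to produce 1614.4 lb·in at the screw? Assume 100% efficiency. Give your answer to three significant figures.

148 lb·in

Overall ratio R = 1.8889 × 5.7692 = 10.897.
Input torque = output torque / R = 1614.4 / 10.897 = 148.14 lb·in.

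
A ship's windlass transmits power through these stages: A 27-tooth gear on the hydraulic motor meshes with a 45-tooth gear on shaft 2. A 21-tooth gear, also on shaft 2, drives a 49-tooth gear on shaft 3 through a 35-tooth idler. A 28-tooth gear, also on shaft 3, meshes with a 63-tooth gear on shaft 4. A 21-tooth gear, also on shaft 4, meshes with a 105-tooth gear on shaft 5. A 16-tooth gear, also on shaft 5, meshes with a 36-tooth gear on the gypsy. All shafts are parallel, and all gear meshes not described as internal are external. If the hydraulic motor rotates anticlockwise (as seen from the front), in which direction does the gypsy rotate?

the hydraulic motor → shaft 2: external mesh, 1 reversal → CW.
shaft 2 → shaft 3: driver → idler → driven is 2 external meshes, 2 reversals → CW.
shaft 3 → shaft 4: external mesh, 1 reversal → CCW.
shaft 4 → shaft 5: external mesh, 1 reversal → CW.
shaft 5 → the gypsy: external mesh, 1 reversal → CCW.
6 reversals in total — an even number — so the gypsy turns the same way as the hydraulic motor.

anticlockwise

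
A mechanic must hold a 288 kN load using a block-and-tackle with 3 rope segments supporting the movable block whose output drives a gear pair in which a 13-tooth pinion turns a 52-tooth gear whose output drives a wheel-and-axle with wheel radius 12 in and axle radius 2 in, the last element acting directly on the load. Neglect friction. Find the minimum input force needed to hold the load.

Block-and-tackle MA = number of supporting rope parts = 3.
Gear pair MA = 52/13 = 4.
Wheel-and-axle MA = R/r = 12/2 = 6.
Combined ideal MA = 3 × 4 × 6 = 72.
Effort = load / MA = 288 / 72 = 4 kN.

4 kN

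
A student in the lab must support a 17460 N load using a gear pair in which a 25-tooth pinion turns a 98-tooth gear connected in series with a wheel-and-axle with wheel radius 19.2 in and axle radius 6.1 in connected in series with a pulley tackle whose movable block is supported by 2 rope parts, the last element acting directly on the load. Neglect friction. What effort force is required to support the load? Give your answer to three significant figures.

708 N

Gear pair MA = 98/25 = 3.92.
Wheel-and-axle MA = R/r = 19.2/6.1 = 3.1475.
Block-and-tackle MA = number of supporting rope parts = 2.
Combined ideal MA = 3.92 × 3.1475 × 2 = 24.677.
Effort = load / MA = 17460 / 24.677 = 707.55 N.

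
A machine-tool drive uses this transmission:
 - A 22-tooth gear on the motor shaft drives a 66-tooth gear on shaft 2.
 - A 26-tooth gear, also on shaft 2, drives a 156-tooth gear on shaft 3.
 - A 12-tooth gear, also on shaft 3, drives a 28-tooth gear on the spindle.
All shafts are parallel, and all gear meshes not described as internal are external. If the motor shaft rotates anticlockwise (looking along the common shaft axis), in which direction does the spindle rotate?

the motor shaft → shaft 2: external mesh, 1 reversal → CW.
shaft 2 → shaft 3: external mesh, 1 reversal → CCW.
shaft 3 → the spindle: external mesh, 1 reversal → CW.
3 reversals in total — an odd number — so the spindle turns opposite to the motor shaft.

clockwise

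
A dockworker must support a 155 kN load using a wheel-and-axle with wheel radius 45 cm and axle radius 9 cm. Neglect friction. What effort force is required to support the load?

Wheel-and-axle MA = R/r = 45/9 = 5.
Effort = load / MA = 155 / 5 = 31 kN.

31 kN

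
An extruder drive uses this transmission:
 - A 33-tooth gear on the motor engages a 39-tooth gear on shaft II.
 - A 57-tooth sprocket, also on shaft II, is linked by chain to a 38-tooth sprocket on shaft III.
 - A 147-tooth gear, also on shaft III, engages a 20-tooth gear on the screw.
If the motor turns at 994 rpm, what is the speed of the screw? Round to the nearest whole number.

gear mesh 39/33 = 1.1818 → 994/1.1818 = 841.08 rpm
chain 38/57 = 0.66667 → 841.08/0.66667 = 1261.6 rpm
gear mesh 20/147 = 0.13605 → 1261.6/0.13605 = 9272.9 rpm

9273 rpm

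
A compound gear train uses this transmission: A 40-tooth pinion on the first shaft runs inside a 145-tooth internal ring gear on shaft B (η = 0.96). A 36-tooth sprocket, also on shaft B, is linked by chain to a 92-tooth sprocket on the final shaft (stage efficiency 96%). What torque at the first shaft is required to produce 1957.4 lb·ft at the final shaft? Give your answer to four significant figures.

229.3 lb·ft

Overall ratio R = 3.625 × 2.5556 = 9.2639; overall efficiency η = 0.96 × 0.96 = 0.9216.
Input torque = output torque / (R × η) = 1957.4 / (9.2639 × 0.9216) = 229.27 lb·ft.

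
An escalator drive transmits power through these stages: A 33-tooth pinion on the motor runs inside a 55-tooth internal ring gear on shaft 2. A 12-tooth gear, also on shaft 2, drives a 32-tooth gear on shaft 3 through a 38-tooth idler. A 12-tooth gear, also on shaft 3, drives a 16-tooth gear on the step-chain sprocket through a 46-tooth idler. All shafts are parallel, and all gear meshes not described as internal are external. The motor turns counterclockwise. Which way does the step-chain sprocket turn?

the motor → shaft 2: internal mesh, same direction → CCW.
shaft 2 → shaft 3: driver → idler → driven is 2 external meshes, 2 reversals → CCW.
shaft 3 → the step-chain sprocket: driver → idler → driven is 2 external meshes, 2 reversals → CCW.
4 reversals in total — an even number — so the step-chain sprocket turns the same way as the motor.

counterclockwise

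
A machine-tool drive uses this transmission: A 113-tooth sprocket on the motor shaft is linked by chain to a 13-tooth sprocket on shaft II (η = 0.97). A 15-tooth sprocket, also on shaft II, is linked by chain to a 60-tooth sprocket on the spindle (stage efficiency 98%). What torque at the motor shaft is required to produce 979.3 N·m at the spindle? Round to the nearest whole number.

Overall ratio R = 0.11504 × 4 = 0.46018; overall efficiency η = 0.97 × 0.98 = 0.9506.
Input torque = output torque / (R × η) = 979.3 / (0.46018 × 0.9506) = 2238.7 N·m.

2239 N·m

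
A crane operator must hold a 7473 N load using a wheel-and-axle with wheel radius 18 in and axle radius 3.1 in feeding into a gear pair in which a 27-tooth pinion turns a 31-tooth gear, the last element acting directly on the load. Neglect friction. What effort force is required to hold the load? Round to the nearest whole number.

Wheel-and-axle MA = R/r = 18/3.1 = 5.8065.
Gear pair MA = 31/27 = 1.1481.
Combined ideal MA = 5.8065 × 1.1481 = 6.6667.
Effort = load / MA = 7473 / 6.6667 = 1121 N.

1121 N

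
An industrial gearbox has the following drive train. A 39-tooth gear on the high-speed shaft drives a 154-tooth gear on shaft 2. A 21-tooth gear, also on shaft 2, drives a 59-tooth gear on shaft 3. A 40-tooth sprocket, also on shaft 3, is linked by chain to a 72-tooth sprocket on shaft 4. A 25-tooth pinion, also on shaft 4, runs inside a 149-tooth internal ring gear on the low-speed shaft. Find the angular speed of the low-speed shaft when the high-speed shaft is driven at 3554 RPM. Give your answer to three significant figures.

Gear mesh: ratio = 154/39 = 3.9487, so shaft 2 turns at 3554 / 3.9487 = 900.04 RPM.
Gear mesh: ratio = 59/21 = 2.8095, so shaft 3 turns at 900.04 / 2.8095 = 320.35 RPM.
Chain: ratio = 72/40 = 1.8, so shaft 4 turns at 320.35 / 1.8 = 177.97 RPM.
Internal gear: ratio = 149/25 = 5.96, so the low-speed shaft turns at 177.97 / 5.96 = 29.861 RPM.

29.9 RPM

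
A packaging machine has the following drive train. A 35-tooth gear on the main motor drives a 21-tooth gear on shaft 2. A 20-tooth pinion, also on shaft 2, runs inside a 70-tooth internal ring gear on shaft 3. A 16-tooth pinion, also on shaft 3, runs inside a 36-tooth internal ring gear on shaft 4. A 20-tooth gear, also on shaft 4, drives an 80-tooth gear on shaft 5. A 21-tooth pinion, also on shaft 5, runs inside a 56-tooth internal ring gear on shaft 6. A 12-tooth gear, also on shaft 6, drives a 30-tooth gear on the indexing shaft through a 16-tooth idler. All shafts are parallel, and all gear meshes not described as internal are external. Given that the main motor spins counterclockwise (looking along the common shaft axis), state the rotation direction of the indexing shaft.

the main motor → shaft 2: external mesh, 1 reversal → CW.
shaft 2 → shaft 3: internal mesh, same direction → CW.
shaft 3 → shaft 4: internal mesh, same direction → CW.
shaft 4 → shaft 5: external mesh, 1 reversal → CCW.
shaft 5 → shaft 6: internal mesh, same direction → CCW.
shaft 6 → the indexing shaft: driver → idler → driven is 2 external meshes, 2 reversals → CCW.
4 reversals in total — an even number — so the indexing shaft turns the same way as the main motor.

counterclockwise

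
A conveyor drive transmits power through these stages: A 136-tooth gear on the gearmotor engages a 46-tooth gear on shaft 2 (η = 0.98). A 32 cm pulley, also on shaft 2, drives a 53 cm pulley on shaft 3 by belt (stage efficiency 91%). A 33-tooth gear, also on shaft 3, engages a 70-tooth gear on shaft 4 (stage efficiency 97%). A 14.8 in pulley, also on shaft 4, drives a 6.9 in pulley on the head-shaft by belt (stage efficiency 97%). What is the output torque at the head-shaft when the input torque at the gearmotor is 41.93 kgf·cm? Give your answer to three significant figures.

19.5 kgf·cm

gear mesh 46/136 = 0.33824 → τ = 41.93·0.33824·0.98 = 13.899 kgf·cm
belt 53/32 = 1.6562 → τ = 13.899·1.6562·0.91 = 20.948 kgf·cm
gear mesh 70/33 = 2.1212 → τ = 20.948·2.1212·0.97 = 43.102 kgf·cm
belt 6.9/14.8 = 0.46622 → τ = 43.102·0.46622·0.97 = 19.492 kgf·cm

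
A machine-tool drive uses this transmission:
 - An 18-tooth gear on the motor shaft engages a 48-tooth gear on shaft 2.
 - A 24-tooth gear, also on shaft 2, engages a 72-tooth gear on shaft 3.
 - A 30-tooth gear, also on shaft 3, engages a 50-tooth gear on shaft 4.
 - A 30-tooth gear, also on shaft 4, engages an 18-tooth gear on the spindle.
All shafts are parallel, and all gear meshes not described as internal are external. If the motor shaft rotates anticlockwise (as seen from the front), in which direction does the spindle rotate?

the motor shaft → shaft 2: external mesh, 1 reversal → CW.
shaft 2 → shaft 3: external mesh, 1 reversal → CCW.
shaft 3 → shaft 4: external mesh, 1 reversal → CW.
shaft 4 → the spindle: external mesh, 1 reversal → CCW.
4 reversals in total — an even number — so the spindle turns the same way as the motor shaft.

anticlockwise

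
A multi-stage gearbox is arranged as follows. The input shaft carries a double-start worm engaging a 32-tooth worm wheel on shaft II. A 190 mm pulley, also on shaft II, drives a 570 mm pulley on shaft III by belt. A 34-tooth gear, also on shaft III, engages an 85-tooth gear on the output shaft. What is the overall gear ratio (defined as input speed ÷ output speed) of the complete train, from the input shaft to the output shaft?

Each stage contributes driven/driver: worm 32/2 = 16, belt 570/190 = 3, gear mesh 85/34 = 2.5.
Overall: 16 × 3 × 2.5 = 120.

120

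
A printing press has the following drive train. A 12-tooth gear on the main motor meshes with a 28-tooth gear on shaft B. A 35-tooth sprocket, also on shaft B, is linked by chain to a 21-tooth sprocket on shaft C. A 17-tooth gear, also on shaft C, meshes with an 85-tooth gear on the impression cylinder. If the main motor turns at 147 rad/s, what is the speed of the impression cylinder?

21 rad/s

Gear mesh: ratio = 28/12 = 2.3333, so shaft B turns at 147 / 2.3333 = 63 rad/s.
Chain: ratio = 21/35 = 0.6, so shaft C turns at 63 / 0.6 = 105 rad/s.
Gear mesh: ratio = 85/17 = 5, so the impression cylinder turns at 105 / 5 = 21 rad/s.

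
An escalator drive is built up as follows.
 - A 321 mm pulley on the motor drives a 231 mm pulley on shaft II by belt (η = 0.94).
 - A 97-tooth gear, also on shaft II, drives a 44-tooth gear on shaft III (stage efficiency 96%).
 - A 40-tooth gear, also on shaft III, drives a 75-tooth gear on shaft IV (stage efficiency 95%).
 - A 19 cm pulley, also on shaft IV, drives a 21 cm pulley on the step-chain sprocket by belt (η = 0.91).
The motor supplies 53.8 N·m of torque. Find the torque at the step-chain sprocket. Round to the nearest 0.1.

28.4 N·m

belt 231/321 = 0.71963 → τ = 53.8·0.71963·0.94 = 36.393 N·m
gear mesh 44/97 = 0.45361 → τ = 36.393·0.45361·0.96 = 15.848 N·m
gear mesh 75/40 = 1.875 → τ = 15.848·1.875·0.95 = 28.229 N·m
belt 21/19 = 1.1053 → τ = 28.229·1.1053·0.91 = 28.392 N·m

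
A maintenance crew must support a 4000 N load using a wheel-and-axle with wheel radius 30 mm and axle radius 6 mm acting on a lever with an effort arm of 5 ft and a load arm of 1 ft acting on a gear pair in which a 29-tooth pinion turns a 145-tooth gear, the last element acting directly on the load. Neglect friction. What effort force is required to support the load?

32 N

Wheel-and-axle MA = R/r = 30/6 = 5.
Lever MA = effort arm / load arm = 5/1 = 5.
Gear pair MA = 145/29 = 5.
Combined ideal MA = 5 × 5 × 5 = 125.
Effort = load / MA = 4000 / 125 = 32 N.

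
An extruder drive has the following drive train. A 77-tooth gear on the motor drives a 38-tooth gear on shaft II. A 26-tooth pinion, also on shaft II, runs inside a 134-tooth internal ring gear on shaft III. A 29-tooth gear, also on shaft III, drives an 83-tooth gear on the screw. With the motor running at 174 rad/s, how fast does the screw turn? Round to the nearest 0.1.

gear mesh 38/77 = 0.49351 → 174/0.49351 = 352.58 rad/s
internal gear 134/26 = 5.1538 → 352.58/5.1538 = 68.411 rad/s
gear mesh 83/29 = 2.8621 → 68.411/2.8621 = 23.903 rad/s

23.9 rad/s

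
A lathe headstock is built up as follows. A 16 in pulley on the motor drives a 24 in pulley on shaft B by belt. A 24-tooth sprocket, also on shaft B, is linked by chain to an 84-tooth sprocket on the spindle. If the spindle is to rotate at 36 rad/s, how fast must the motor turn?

Overall ratio R = 1.5 × 3.5 = 5.25.
Required input speed = output speed × R = 36 × 5.25 = 189 rad/s.

189 rad/s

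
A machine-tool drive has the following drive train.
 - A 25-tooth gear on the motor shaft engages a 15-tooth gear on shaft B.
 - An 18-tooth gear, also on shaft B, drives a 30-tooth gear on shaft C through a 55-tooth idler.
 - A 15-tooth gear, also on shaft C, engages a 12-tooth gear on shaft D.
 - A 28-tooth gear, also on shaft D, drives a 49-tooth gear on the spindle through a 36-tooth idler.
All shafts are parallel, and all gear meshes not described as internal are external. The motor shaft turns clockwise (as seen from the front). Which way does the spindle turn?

clockwise

the motor shaft → shaft B: external mesh, 1 reversal → CCW.
shaft B → shaft C: driver → idler → driven is 2 external meshes, 2 reversals → CCW.
shaft C → shaft D: external mesh, 1 reversal → CW.
shaft D → the spindle: driver → idler → driven is 2 external meshes, 2 reversals → CW.
6 reversals in total — an even number — so the spindle turns the same way as the motor shaft.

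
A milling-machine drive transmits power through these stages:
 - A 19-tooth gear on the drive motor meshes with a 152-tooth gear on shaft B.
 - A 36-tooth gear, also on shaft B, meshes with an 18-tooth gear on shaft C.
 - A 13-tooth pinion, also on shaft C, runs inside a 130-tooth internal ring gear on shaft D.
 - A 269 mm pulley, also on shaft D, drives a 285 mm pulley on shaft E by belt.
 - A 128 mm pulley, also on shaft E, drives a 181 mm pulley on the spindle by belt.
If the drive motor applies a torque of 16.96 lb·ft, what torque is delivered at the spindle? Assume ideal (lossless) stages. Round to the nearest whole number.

1016 lb·ft

gear mesh 152/19 = 8 → τ = 16.96·8 = 135.68 lb·ft
gear mesh 18/36 = 0.5 → τ = 135.68·0.5 = 67.84 lb·ft
internal gear 130/13 = 10 → τ = 67.84·10 = 678.4 lb·ft
belt 285/269 = 1.0595 → τ = 678.4·1.0595 = 718.75 lb·ft
belt 181/128 = 1.4141 → τ = 718.75·1.4141 = 1016.4 lb·ft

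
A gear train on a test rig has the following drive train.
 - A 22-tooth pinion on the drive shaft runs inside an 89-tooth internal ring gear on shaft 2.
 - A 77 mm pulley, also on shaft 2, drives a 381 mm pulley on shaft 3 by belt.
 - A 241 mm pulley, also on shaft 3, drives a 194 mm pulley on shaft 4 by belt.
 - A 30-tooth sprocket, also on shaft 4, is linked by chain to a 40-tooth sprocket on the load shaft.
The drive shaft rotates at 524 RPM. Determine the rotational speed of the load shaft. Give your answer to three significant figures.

24.4 RPM

the drive shaft → shaft 2 (internal gear, 89/22): 524 ÷ 4.0455 = 129.53 RPM
shaft 2 → shaft 3 (belt, 381/77): 129.53 ÷ 4.9481 = 26.178 RPM
shaft 3 → shaft 4 (belt, 194/241): 26.178 ÷ 0.80498 = 32.52 RPM
shaft 4 → the load shaft (chain, 40/30): 32.52 ÷ 1.3333 = 24.39 RPM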